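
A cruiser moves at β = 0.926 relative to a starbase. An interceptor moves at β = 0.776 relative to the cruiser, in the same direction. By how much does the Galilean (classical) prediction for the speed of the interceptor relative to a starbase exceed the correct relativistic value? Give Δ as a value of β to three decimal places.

Galilean: u_cl = 0.776 + 0.926 = 1.7020.
Relativistic: u_rel = (0.776 + 0.926) / (1 + 0.776·0.926) = 1.7020/1.7186 = 0.9904.
Δ = 1.7020 − 0.9904 = 0.7116.
(The classical prediction exceeds c; the relativistic result does not.)

Δ = 0.712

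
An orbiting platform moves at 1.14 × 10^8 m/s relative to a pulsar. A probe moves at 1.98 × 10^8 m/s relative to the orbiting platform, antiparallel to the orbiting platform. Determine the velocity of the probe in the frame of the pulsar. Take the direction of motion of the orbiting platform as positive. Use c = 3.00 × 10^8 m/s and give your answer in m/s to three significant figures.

In units of c (dividing by 3.00 × 10^8 m/s): v = 0.380, u' = -0.660.
u = (u' + v)/(1 + u'v/c²):
u = (-0.660 + 0.380) / (1 + (-0.660)·0.380) = -0.2800/0.7492 = -0.3737
Converting back: u = -0.3737 × 3.00 × 10^8 m/s.

-1.12 × 10^8 m/s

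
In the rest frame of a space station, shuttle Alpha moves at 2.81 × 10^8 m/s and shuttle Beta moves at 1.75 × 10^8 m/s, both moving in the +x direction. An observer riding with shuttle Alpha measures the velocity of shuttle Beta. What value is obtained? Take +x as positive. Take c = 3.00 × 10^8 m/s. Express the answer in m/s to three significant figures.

β_A = 0.937, β_B = 0.583 (dividing each by c = 3.00 × 10^8 m/s).
Transform to A's frame with the inverse velocity-addition law: u' = (u − v)/(1 − uv/c²), taking u = β_B and v = β_A.
u' = (0.583 − 0.937) / (1 − (0.937)(0.583)) = -0.3533/0.4536 = -0.7789.
u' = -0.7789 × 3.00 × 10^8 m/s.

-2.34 × 10^8 m/s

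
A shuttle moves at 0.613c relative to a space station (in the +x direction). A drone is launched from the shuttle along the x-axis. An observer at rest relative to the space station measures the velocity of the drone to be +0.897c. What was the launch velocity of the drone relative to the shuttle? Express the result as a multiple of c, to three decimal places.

Invert the composition law: u' = (u − v)/(1 − uv/c²).
u' = (0.897 − 0.613) / (1 − (0.897)(0.613)) = 0.2840/0.4501 = 0.6309.

+0.631c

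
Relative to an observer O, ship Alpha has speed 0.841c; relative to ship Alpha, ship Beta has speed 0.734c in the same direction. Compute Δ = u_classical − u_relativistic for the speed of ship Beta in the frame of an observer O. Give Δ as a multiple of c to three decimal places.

Δ = 0.601c

Galilean: u_cl = 0.734 + 0.841 = 1.5750.
Relativistic: u_rel = (0.734 + 0.841) / (1 + 0.734·0.841) = 1.5750/1.6173 = 0.9738.
Δ = 1.5750 − 0.9738 = 0.6012.
(The classical prediction exceeds c; the relativistic result does not.)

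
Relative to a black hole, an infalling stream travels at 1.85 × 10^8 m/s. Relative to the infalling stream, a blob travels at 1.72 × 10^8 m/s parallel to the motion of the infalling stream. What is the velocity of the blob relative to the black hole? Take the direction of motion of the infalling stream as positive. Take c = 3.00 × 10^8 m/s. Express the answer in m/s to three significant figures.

In units of c (dividing by 3.00 × 10^8 m/s): v = 0.617, u' = 0.573.
u = (u' + v)/(1 + u'v/c²):
u = (0.573 + 0.617) / (1 + 0.573·0.617) = 1.1900/1.3536 = 0.8792
Converting back: u = 0.8792 × 3.00 × 10^8 m/s.

2.64 × 10^8 m/s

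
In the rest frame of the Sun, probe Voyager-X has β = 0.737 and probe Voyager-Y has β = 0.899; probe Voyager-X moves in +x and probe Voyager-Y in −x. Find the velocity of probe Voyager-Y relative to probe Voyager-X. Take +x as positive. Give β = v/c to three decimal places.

β = -0.984

β_A = 0.737, β_B = -0.899.
Transform to A's frame with the inverse velocity-addition law: u' = (u − v)/(1 − uv/c²), taking u = β_B and v = β_A.
u' = (-0.899 − 0.737) / (1 − (0.737)(-0.899)) = -1.6360/1.6626 = -0.9840.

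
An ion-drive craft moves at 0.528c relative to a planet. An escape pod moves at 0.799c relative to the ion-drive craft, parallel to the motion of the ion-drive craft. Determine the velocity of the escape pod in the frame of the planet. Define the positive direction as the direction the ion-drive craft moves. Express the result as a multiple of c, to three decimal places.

With v = 0.528 and u' = 0.799 (in units of c),
u = (u' + v)/(1 + u'v/c²):
u = (0.799 + 0.528) / (1 + 0.799·0.528) = 1.3270/1.4219 = 0.9333
(Galilean addition would give +1.327c, exceeding c.)

0.933c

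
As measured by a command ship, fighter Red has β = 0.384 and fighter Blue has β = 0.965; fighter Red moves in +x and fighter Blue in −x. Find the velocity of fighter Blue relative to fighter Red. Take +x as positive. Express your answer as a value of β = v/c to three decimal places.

β = -0.984

β_A = 0.384, β_B = -0.965.
Transform to A's frame with the inverse velocity-addition law: u' = (u − v)/(1 − uv/c²), taking u = β_B and v = β_A.
u' = (-0.965 − 0.384) / (1 − (0.384)(-0.965)) = -1.3490/1.3706 = -0.9843.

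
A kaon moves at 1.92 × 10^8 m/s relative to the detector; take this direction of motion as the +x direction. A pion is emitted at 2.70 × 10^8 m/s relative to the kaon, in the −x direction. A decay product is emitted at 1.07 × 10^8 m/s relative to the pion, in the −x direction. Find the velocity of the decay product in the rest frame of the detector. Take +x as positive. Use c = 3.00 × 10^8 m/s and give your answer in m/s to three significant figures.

Apply u = (u' + v)/(1 + u'v/c²) successively, working outward toward the detector.
(Dividing each given speed by c = 3.00 × 10^8 m/s to work in units of c.)
Start: velocity of the kaon relative to the detector = 0.6400c.
Compose with the pion (u' = -0.900 in the kaon frame): u_1 = (-0.900 + 0.640) / (1 + (-0.900)·0.640) = -0.2600/0.4240 = -0.6132.
Compose with the decay product (u' = -0.357 in the pion frame): u_2 = (-0.357 + (-0.613)) / (1 + (-0.357)·(-0.613)) = -0.9699/1.2187 = -0.7958.
So u = -0.7958 × 3.00 × 10^8 m/s.

-2.39 × 10^8 m/s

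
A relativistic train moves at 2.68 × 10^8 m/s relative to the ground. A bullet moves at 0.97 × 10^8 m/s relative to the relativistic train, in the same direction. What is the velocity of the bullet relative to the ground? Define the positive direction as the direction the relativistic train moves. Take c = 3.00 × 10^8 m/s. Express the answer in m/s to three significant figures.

In units of c (dividing by 3.00 × 10^8 m/s): v = 0.893, u' = 0.323.
u = (u' + v)/(1 + u'v/c²):
u = (0.323 + 0.893) / (1 + 0.323·0.893) = 1.2167/1.2888 = 0.9440
(Galilean addition would give +1.217c, exceeding c.)
Converting back: u = 0.9440 × 3.00 × 10^8 m/s.

2.83 × 10^8 m/s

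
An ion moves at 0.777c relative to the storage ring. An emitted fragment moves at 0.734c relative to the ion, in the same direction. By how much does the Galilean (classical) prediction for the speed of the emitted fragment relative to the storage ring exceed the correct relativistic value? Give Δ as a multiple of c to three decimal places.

Δ = 0.549c

Galilean: u_cl = 0.734 + 0.777 = 1.5110.
Relativistic: u_rel = (0.734 + 0.777) / (1 + 0.734·0.777) = 1.5110/1.5703 = 0.9622.
Δ = 1.5110 − 0.9622 = 0.5488.
(The classical prediction exceeds c; the relativistic result does not.)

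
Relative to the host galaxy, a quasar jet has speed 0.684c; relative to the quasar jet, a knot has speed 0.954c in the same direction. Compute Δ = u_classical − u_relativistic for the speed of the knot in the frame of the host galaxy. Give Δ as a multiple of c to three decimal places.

Δ = 0.647c

Galilean: u_cl = 0.954 + 0.684 = 1.6380.
Relativistic: u_rel = (0.954 + 0.684) / (1 + 0.954·0.684) = 1.6380/1.6525 = 0.9912.
Δ = 1.6380 − 0.9912 = 0.6468.
(The classical prediction exceeds c; the relativistic result does not.)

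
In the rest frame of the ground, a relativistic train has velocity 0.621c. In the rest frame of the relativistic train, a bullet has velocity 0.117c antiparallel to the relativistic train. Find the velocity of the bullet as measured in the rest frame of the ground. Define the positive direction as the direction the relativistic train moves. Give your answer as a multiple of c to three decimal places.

With v = 0.621 and u' = -0.117 (in units of c),
u = (u' + v)/(1 + u'v/c²):
u = (-0.117 + 0.621) / (1 + (-0.117)·0.621) = 0.5040/0.9273 = 0.5435

+0.543c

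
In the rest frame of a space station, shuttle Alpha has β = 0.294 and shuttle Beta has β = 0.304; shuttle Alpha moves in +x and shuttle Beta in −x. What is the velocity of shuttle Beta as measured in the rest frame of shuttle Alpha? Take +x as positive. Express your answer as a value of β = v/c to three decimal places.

β_A = 0.294, β_B = -0.304.
Transform to A's frame with the inverse velocity-addition law: u' = (u − v)/(1 − uv/c²), taking u = β_B and v = β_A.
u' = (-0.304 − 0.294) / (1 − (0.294)(-0.304)) = -0.5980/1.0894 = -0.5489.

β = -0.549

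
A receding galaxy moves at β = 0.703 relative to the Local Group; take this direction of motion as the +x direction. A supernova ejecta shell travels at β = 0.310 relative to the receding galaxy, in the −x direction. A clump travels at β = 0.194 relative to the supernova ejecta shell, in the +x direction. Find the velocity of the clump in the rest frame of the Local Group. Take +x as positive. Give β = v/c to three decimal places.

Apply u = (u' + v)/(1 + u'v/c²) successively, working outward toward the Local Group.
Start: velocity of the receding galaxy relative to the Local Group = 0.7030c.
Compose with the supernova ejecta shell (u' = -0.310 in the receding galaxy frame): u_1 = (-0.310 + 0.703) / (1 + (-0.310)·0.703) = 0.3930/0.7821 = 0.5025.
Compose with the clump (u' = 0.194 in the supernova ejecta shell frame): u_2 = (0.194 + 0.503) / (1 + 0.194·0.503) = 0.6965/1.0975 = 0.6346.

β = +0.635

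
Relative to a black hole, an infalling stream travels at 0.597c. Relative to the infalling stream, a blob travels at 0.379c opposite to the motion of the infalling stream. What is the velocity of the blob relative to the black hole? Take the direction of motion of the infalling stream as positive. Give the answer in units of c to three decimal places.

+0.282c

With v = 0.597 and u' = -0.379 (in units of c),
u = (u' + v)/(1 + u'v/c²):
u = (-0.379 + 0.597) / (1 + (-0.379)·0.597) = 0.2180/0.7737 = 0.2817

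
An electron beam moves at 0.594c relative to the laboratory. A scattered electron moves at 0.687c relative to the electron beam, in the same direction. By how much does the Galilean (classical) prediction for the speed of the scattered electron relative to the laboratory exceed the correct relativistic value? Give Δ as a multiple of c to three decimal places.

Δ = 0.371c

Galilean: u_cl = 0.687 + 0.594 = 1.2810.
Relativistic: u_rel = (0.687 + 0.594) / (1 + 0.687·0.594) = 1.2810/1.4081 = 0.9098.
Δ = 1.2810 − 0.9098 = 0.3712.
(The classical prediction exceeds c; the relativistic result does not.)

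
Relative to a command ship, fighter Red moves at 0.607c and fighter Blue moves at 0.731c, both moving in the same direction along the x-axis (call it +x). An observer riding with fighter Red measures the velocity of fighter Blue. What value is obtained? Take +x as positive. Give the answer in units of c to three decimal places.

β_A = 0.607, β_B = 0.731.
Transform to A's frame with the inverse velocity-addition law: u' = (u − v)/(1 − uv/c²), taking u = β_B and v = β_A.
u' = (0.731 − 0.607) / (1 − (0.607)(0.731)) = 0.1240/0.5563 = 0.2229.

+0.223c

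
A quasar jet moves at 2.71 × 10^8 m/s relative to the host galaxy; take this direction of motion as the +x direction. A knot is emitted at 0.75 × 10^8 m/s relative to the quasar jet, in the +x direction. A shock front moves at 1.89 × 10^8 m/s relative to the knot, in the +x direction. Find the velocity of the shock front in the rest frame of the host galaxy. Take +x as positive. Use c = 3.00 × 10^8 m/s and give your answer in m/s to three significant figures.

2.96 × 10^8 m/s

Apply u = (u' + v)/(1 + u'v/c²) successively, working outward toward the host galaxy.
(Dividing each given speed by c = 3.00 × 10^8 m/s to work in units of c.)
Start: velocity of the quasar jet relative to the host galaxy = 0.9033c.
Compose with the knot (u' = 0.250 in the quasar jet frame): u_1 = (0.250 + 0.903) / (1 + 0.250·0.903) = 1.1533/1.2258 = 0.9409.
Compose with the shock front (u' = 0.630 in the knot frame): u_2 = (0.630 + 0.941) / (1 + 0.630·0.941) = 1.5709/1.5927 = 0.9863.
So u = 0.9863 × 3.00 × 10^8 m/s.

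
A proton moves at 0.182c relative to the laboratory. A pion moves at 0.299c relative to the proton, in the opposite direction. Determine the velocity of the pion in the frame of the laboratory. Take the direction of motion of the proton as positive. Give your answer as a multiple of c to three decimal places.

With v = 0.182 and u' = -0.299 (in units of c),
u = (u' + v)/(1 + u'v/c²):
u = (-0.299 + 0.182) / (1 + (-0.299)·0.182) = -0.1170/0.9456 = -0.1237

-0.124c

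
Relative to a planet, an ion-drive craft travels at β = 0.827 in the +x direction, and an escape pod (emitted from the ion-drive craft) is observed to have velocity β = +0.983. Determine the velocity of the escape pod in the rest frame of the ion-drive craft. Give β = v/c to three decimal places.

Invert the composition law: u' = (u − v)/(1 − uv/c²).
u' = (0.983 − 0.827) / (1 − (0.983)(0.827)) = 0.1560/0.1871 = 0.8340.

β = +0.834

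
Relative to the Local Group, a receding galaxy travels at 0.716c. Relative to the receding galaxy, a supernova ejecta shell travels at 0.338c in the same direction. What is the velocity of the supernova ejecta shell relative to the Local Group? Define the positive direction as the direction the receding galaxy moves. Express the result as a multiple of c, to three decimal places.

0.849c

With v = 0.716 and u' = 0.338 (in units of c),
u = (u' + v)/(1 + u'v/c²):
u = (0.338 + 0.716) / (1 + 0.338·0.716) = 1.0540/1.2420 = 0.8486
(Galilean addition would give +1.054c, exceeding c.)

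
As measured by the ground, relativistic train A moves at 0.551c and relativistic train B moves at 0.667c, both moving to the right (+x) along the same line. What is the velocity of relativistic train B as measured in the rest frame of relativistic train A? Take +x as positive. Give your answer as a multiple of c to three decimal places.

+0.183c

β_A = 0.551, β_B = 0.667.
Transform to A's frame with the inverse velocity-addition law: u' = (u − v)/(1 − uv/c²), taking u = β_B and v = β_A.
u' = (0.667 − 0.551) / (1 − (0.551)(0.667)) = 0.1160/0.6325 = 0.1834.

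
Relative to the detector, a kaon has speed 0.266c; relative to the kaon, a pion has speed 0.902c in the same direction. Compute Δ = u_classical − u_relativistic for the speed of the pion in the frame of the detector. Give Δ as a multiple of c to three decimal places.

Δ = 0.226c

Galilean: u_cl = 0.902 + 0.266 = 1.1680.
Relativistic: u_rel = (0.902 + 0.266) / (1 + 0.902·0.266) = 1.1680/1.2399 = 0.9420.
Δ = 1.1680 − 0.9420 = 0.2260.
(The classical prediction exceeds c; the relativistic result does not.)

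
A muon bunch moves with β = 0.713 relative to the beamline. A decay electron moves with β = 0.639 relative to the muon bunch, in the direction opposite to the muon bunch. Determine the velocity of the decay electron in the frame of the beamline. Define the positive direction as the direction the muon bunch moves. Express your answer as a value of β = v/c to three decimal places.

β = +0.136

With v = 0.713 and u' = -0.639 (in units of c),
u = (u' + v)/(1 + u'v/c²):
u = (-0.639 + 0.713) / (1 + (-0.639)·0.713) = 0.0740/0.5444 = 0.1359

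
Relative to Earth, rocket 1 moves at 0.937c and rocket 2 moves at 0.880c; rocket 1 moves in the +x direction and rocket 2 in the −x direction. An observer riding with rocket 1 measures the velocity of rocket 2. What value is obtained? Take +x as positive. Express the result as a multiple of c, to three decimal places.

-0.996c

β_A = 0.937, β_B = -0.880.
Transform to A's frame with the inverse velocity-addition law: u' = (u − v)/(1 − uv/c²), taking u = β_B and v = β_A.
u' = (-0.880 − 0.937) / (1 − (0.937)(-0.880)) = -1.8170/1.8246 = -0.9959.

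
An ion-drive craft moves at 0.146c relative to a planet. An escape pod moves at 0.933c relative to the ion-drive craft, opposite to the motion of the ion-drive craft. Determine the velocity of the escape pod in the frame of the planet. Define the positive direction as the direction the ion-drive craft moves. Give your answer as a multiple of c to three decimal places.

With v = 0.146 and u' = -0.933 (in units of c),
u = (u' + v)/(1 + u'v/c²):
u = (-0.933 + 0.146) / (1 + (-0.933)·0.146) = -0.7870/0.8638 = -0.9111

-0.911c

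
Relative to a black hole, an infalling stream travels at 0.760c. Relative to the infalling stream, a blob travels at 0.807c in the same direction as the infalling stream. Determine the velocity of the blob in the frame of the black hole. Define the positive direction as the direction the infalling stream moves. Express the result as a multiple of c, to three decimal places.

0.971c

With v = 0.760 and u' = 0.807 (in units of c),
u = (u' + v)/(1 + u'v/c²):
u = (0.807 + 0.760) / (1 + 0.807·0.760) = 1.5670/1.6133 = 0.9713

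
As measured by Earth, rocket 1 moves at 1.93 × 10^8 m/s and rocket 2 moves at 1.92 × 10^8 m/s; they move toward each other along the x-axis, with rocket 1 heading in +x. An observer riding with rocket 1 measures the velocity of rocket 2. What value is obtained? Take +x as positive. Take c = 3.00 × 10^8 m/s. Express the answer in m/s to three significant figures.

β_A = 0.643, β_B = -0.640 (dividing each by c = 3.00 × 10^8 m/s).
Transform to A's frame with the inverse velocity-addition law: u' = (u − v)/(1 − uv/c²), taking u = β_B and v = β_A.
u' = (-0.640 − 0.643) / (1 − (0.643)(-0.640)) = -1.2833/1.4117 = -0.9090.
u' = -0.9090 × 3.00 × 10^8 m/s.

-2.73 × 10^8 m/s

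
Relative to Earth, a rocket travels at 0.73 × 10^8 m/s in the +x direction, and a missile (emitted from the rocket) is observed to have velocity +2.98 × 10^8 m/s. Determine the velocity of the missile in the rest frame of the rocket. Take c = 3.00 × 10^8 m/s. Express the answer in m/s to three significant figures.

+2.97 × 10^8 m/s

v = 0.243c, u = 0.993c.
Invert the composition law: u' = (u − v)/(1 − uv/c²).
u' = (0.993 − 0.243) / (1 − (0.993)(0.243)) = 0.7500/0.7583 = 0.9891.
u' = 0.9891 × 3.00 × 10^8 m/s.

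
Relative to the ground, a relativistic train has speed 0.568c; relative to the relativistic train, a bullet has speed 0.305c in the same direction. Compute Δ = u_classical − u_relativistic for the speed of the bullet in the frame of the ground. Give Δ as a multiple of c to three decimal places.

Galilean: u_cl = 0.305 + 0.568 = 0.8730.
Relativistic: u_rel = (0.305 + 0.568) / (1 + 0.305·0.568) = 0.8730/1.1732 = 0.7441.
Δ = 0.8730 − 0.7441 = 0.1289.

Δ = 0.129c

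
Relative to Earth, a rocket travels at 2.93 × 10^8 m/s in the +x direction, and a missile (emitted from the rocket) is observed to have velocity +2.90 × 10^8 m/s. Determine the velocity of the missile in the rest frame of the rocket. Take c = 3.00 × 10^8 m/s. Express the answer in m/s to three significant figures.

-5.37 × 10^7 m/s

v = 0.977c, u = 0.967c.
Invert the composition law: u' = (u − v)/(1 − uv/c²).
u' = (0.967 − 0.977) / (1 − (0.967)(0.977)) = -0.0100/0.0559 = -0.1789.
u' = -0.1789 × 3.00 × 10^8 m/s.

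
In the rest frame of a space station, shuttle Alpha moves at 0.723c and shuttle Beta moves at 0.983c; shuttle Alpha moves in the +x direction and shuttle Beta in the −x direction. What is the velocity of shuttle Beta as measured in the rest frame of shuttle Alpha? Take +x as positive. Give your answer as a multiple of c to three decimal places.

-0.997c

β_A = 0.723, β_B = -0.983.
Transform to A's frame with the inverse velocity-addition law: u' = (u − v)/(1 − uv/c²), taking u = β_B and v = β_A.
u' = (-0.983 − 0.723) / (1 − (0.723)(-0.983)) = -1.7060/1.7107 = -0.9972.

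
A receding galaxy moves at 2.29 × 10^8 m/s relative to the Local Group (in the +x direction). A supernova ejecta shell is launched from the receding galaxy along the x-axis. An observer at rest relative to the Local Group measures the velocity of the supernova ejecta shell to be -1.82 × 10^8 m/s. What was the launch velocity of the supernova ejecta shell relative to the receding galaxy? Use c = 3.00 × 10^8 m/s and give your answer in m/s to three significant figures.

v = 0.763c, u = -0.607c.
Invert the composition law: u' = (u − v)/(1 − uv/c²).
u' = (-0.607 − 0.763) / (1 − (-0.607)(0.763)) = -1.3700/1.4631 = -0.9364.
u' = -0.9364 × 3.00 × 10^8 m/s.

-2.81 × 10^8 m/s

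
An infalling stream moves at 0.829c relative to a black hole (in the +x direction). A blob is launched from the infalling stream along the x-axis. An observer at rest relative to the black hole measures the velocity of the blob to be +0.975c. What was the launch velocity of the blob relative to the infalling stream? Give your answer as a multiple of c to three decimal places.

+0.762c

Invert the composition law: u' = (u − v)/(1 − uv/c²).
u' = (0.975 − 0.829) / (1 − (0.975)(0.829)) = 0.1460/0.1917 = 0.7615.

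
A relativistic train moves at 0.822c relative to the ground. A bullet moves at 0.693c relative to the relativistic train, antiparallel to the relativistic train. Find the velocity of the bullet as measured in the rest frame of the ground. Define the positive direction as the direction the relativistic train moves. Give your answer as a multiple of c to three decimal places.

With v = 0.822 and u' = -0.693 (in units of c),
u = (u' + v)/(1 + u'v/c²):
u = (-0.693 + 0.822) / (1 + (-0.693)·0.822) = 0.1290/0.4304 = 0.2998

+0.300c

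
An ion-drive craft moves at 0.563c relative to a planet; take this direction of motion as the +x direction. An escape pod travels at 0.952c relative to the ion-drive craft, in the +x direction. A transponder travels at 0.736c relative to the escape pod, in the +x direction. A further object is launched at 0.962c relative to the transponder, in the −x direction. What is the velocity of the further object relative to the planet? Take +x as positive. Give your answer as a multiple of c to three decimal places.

Apply u = (u' + v)/(1 + u'v/c²) successively, working outward toward the planet.
Start: velocity of the ion-drive craft relative to the planet = 0.5630c.
Compose with the escape pod (u' = 0.952 in the ion-drive craft frame): u_1 = (0.952 + 0.563) / (1 + 0.952·0.563) = 1.5150/1.5360 = 0.9863.
Compose with the transponder (u' = 0.736 in the escape pod frame): u_2 = (0.736 + 0.986) / (1 + 0.736·0.986) = 1.7223/1.7259 = 0.9979.
Compose with the further object (u' = -0.962 in the transponder frame): u_3 = (-0.962 + 0.998) / (1 + (-0.962)·0.998) = 0.0359/0.0400 = 0.8976.

+0.898c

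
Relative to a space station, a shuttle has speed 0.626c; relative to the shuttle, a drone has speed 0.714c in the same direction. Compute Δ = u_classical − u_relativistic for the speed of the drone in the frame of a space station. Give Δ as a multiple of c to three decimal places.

Galilean: u_cl = 0.714 + 0.626 = 1.3400.
Relativistic: u_rel = (0.714 + 0.626) / (1 + 0.714·0.626) = 1.3400/1.4470 = 0.9261.
Δ = 1.3400 − 0.9261 = 0.4139.
(The classical prediction exceeds c; the relativistic result does not.)

Δ = 0.414c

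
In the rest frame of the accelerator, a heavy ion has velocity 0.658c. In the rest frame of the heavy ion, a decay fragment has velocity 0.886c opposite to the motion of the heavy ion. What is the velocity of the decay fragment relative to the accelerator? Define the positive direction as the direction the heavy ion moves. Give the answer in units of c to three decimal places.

With v = 0.658 and u' = -0.886 (in units of c),
u = (u' + v)/(1 + u'v/c²):
u = (-0.886 + 0.658) / (1 + (-0.886)·0.658) = -0.2280/0.4170 = -0.5467
(Galilean addition would give -0.228c.)

-0.547c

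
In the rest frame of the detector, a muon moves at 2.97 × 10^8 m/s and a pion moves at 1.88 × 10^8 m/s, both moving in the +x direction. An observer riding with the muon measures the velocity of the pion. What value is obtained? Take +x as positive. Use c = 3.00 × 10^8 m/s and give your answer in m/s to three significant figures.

β_A = 0.990, β_B = 0.627 (dividing each by c = 3.00 × 10^8 m/s).
Transform to A's frame with the inverse velocity-addition law: u' = (u − v)/(1 − uv/c²), taking u = β_B and v = β_A.
u' = (0.627 − 0.990) / (1 − (0.990)(0.627)) = -0.3633/0.3796 = -0.9571.
u' = -0.9571 × 3.00 × 10^8 m/s.

-2.87 × 10^8 m/s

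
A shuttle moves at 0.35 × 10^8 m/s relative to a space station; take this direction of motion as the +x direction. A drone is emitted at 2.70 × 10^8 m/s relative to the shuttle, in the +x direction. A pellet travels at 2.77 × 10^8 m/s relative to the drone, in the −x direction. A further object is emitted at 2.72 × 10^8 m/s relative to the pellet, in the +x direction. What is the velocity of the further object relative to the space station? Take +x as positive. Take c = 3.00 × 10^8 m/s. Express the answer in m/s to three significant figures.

Apply u = (u' + v)/(1 + u'v/c²) successively, working outward toward the space station.
(Dividing each given speed by c = 3.00 × 10^8 m/s to work in units of c.)
Start: velocity of the shuttle relative to the space station = 0.1167c.
Compose with the drone (u' = 0.900 in the shuttle frame): u_1 = (0.900 + 0.117) / (1 + 0.900·0.117) = 1.0167/1.1050 = 0.9201.
Compose with the pellet (u' = -0.923 in the drone frame): u_2 = (-0.923 + 0.920) / (1 + (-0.923)·0.920) = -0.0033/0.1505 = -0.0218.
Compose with the further object (u' = 0.907 in the pellet frame): u_3 = (0.907 + (-0.022)) / (1 + 0.907·(-0.022)) = 0.8849/0.9803 = 0.9027.
So u = 0.9027 × 3.00 × 10^8 m/s.

+2.71 × 10^8 m/s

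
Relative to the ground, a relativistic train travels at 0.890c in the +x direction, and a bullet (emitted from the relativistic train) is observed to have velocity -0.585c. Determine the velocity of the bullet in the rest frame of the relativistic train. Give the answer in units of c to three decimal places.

Invert the composition law: u' = (u − v)/(1 − uv/c²).
u' = (-0.585 − 0.890) / (1 − (-0.585)(0.890)) = -1.4750/1.5207 = -0.9700.

-0.970c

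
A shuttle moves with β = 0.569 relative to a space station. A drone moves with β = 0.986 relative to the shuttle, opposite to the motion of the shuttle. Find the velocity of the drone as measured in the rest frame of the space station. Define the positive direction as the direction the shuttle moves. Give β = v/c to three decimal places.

β = -0.950

With v = 0.569 and u' = -0.986 (in units of c),
u = (u' + v)/(1 + u'v/c²):
u = (-0.986 + 0.569) / (1 + (-0.986)·0.569) = -0.4170/0.4390 = -0.9500
(Galilean addition would give -0.417c.)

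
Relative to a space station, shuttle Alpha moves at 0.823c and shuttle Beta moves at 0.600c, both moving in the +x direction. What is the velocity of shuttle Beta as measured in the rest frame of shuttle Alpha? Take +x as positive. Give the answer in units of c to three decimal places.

-0.441c

β_A = 0.823, β_B = 0.600.
Transform to A's frame with the inverse velocity-addition law: u' = (u − v)/(1 − uv/c²), taking u = β_B and v = β_A.
u' = (0.600 − 0.823) / (1 − (0.823)(0.600)) = -0.2230/0.5062 = -0.4405.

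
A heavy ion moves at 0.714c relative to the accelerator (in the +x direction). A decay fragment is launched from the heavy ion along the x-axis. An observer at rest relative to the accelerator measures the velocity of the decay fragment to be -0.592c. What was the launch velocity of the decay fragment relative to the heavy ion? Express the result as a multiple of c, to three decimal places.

Invert the composition law: u' = (u − v)/(1 − uv/c²).
u' = (-0.592 − 0.714) / (1 − (-0.592)(0.714)) = -1.3060/1.4227 = -0.9180.

-0.918c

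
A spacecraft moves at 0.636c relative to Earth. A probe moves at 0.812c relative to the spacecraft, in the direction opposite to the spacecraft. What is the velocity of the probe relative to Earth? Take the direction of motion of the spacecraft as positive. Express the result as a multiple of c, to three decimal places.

-0.364c

With v = 0.636 and u' = -0.812 (in units of c),
u = (u' + v)/(1 + u'v/c²):
u = (-0.812 + 0.636) / (1 + (-0.812)·0.636) = -0.1760/0.4836 = -0.3640
(Galilean addition would give -0.176c.)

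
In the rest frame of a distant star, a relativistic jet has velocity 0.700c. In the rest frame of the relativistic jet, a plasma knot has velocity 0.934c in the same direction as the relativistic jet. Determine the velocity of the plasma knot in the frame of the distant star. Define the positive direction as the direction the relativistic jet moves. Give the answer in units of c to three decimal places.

With v = 0.700 and u' = 0.934 (in units of c),
u = (u' + v)/(1 + u'v/c²):
u = (0.934 + 0.700) / (1 + 0.934·0.700) = 1.6340/1.6538 = 0.9880

0.988c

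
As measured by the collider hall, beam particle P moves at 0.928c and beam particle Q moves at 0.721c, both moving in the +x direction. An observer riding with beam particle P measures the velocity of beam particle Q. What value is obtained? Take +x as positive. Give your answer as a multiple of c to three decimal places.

-0.626c

β_A = 0.928, β_B = 0.721.
Transform to A's frame with the inverse velocity-addition law: u' = (u − v)/(1 − uv/c²), taking u = β_B and v = β_A.
u' = (0.721 − 0.928) / (1 − (0.928)(0.721)) = -0.2070/0.3309 = -0.6255.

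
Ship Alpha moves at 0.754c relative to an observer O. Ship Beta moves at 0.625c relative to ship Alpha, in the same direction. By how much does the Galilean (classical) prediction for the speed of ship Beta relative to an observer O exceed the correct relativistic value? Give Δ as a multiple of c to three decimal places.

Δ = 0.442c

Galilean: u_cl = 0.625 + 0.754 = 1.3790.
Relativistic: u_rel = (0.625 + 0.754) / (1 + 0.625·0.754) = 1.3790/1.4712 = 0.9373.
Δ = 1.3790 − 0.9373 = 0.4417.
(The classical prediction exceeds c; the relativistic result does not.)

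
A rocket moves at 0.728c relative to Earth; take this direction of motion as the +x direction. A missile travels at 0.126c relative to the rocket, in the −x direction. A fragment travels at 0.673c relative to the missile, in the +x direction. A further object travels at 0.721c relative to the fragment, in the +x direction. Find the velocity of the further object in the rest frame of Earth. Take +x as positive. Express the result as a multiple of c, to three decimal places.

Apply u = (u' + v)/(1 + u'v/c²) successively, working outward toward Earth.
Start: velocity of the rocket relative to Earth = 0.7280c.
Compose with the missile (u' = -0.126 in the rocket frame): u_1 = (-0.126 + 0.728) / (1 + (-0.126)·0.728) = 0.6020/0.9083 = 0.6628.
Compose with the fragment (u' = 0.673 in the missile frame): u_2 = (0.673 + 0.663) / (1 + 0.673·0.663) = 1.3358/1.4461 = 0.9237.
Compose with the further object (u' = 0.721 in the fragment frame): u_3 = (0.721 + 0.924) / (1 + 0.721·0.924) = 1.6447/1.6660 = 0.9872.

+0.987c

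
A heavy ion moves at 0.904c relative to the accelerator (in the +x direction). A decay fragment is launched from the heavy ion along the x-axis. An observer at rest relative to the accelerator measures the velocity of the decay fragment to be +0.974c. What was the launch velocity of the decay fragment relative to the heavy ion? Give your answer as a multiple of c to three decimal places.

Invert the composition law: u' = (u − v)/(1 − uv/c²).
u' = (0.974 − 0.904) / (1 − (0.974)(0.904)) = 0.0700/0.1195 = 0.5858.

+0.586c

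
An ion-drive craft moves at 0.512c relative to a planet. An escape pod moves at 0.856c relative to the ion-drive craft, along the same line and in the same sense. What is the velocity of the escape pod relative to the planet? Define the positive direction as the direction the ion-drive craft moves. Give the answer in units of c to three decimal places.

0.951c

With v = 0.512 and u' = 0.856 (in units of c),
u = (u' + v)/(1 + u'v/c²):
u = (0.856 + 0.512) / (1 + 0.856·0.512) = 1.3680/1.4383 = 0.9511
(Galilean addition would give +1.368c, exceeding c.)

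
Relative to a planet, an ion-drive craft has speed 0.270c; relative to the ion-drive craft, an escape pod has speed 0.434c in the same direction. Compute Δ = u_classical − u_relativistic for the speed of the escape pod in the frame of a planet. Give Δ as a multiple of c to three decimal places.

Galilean: u_cl = 0.434 + 0.270 = 0.7040.
Relativistic: u_rel = (0.434 + 0.270) / (1 + 0.434·0.270) = 0.7040/1.1172 = 0.6302.
Δ = 0.7040 − 0.6302 = 0.0738.

Δ = 0.074c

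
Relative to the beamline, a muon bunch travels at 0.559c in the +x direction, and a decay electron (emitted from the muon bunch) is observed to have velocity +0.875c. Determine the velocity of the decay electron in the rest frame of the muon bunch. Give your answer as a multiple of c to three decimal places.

+0.619c

Invert the composition law: u' = (u − v)/(1 − uv/c²).
u' = (0.875 − 0.559) / (1 − (0.875)(0.559)) = 0.3160/0.5109 = 0.6185.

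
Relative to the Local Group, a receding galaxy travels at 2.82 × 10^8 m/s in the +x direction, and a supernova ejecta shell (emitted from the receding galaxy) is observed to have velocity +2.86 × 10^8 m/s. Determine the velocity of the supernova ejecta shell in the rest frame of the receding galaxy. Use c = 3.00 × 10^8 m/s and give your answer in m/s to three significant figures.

v = 0.940c, u = 0.953c.
Invert the composition law: u' = (u − v)/(1 − uv/c²).
u' = (0.953 − 0.940) / (1 − (0.953)(0.940)) = 0.0133/0.1039 = 0.1284.
u' = 0.1284 × 3.00 × 10^8 m/s.

+3.85 × 10^7 m/s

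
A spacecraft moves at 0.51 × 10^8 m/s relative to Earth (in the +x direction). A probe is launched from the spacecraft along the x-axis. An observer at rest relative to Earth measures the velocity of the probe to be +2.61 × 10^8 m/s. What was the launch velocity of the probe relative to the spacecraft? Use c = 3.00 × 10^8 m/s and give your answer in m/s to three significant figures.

v = 0.170c, u = 0.870c.
Invert the composition law: u' = (u − v)/(1 − uv/c²).
u' = (0.870 − 0.170) / (1 − (0.870)(0.170)) = 0.7000/0.8521 = 0.8215.
u' = 0.8215 × 3.00 × 10^8 m/s.

+2.46 × 10^8 m/s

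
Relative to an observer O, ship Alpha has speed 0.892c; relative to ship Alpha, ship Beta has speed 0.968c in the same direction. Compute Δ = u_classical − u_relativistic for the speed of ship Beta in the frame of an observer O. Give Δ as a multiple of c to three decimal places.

Galilean: u_cl = 0.968 + 0.892 = 1.8600.
Relativistic: u_rel = (0.968 + 0.892) / (1 + 0.968·0.892) = 1.8600/1.8635 = 0.9981.
Δ = 1.8600 − 0.9981 = 0.8619.
(The classical prediction exceeds c; the relativistic result does not.)

Δ = 0.862c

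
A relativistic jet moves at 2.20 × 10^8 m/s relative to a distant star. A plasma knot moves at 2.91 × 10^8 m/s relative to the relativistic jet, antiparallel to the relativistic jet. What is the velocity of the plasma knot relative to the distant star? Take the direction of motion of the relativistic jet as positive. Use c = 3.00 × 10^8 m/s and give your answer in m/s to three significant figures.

In units of c (dividing by 3.00 × 10^8 m/s): v = 0.733, u' = -0.970.
u = (u' + v)/(1 + u'v/c²):
u = (-0.970 + 0.733) / (1 + (-0.970)·0.733) = -0.2367/0.2887 = -0.8199
Converting back: u = -0.8199 × 3.00 × 10^8 m/s.

-2.46 × 10^8 m/s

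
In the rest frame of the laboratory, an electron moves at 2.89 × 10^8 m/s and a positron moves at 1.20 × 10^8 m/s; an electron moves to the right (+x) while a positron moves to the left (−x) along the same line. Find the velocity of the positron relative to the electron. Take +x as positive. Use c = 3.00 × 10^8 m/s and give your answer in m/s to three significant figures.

β_A = 0.963, β_B = -0.400 (dividing each by c = 3.00 × 10^8 m/s).
Transform to A's frame with the inverse velocity-addition law: u' = (u − v)/(1 − uv/c²), taking u = β_B and v = β_A.
u' = (-0.400 − 0.963) / (1 − (0.963)(-0.400)) = -1.3633/1.3853 = -0.9841.
u' = -0.9841 × 3.00 × 10^8 m/s.

-2.95 × 10^8 m/s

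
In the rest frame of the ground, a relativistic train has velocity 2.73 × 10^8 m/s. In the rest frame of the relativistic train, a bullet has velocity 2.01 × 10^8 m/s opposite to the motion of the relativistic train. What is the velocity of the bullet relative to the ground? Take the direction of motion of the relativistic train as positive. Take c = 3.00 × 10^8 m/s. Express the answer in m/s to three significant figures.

In units of c (dividing by 3.00 × 10^8 m/s): v = 0.910, u' = -0.670.
u = (u' + v)/(1 + u'v/c²):
u = (-0.670 + 0.910) / (1 + (-0.670)·0.910) = 0.2400/0.3903 = 0.6149
Converting back: u = 0.6149 × 3.00 × 10^8 m/s.

+1.84 × 10^8 m/s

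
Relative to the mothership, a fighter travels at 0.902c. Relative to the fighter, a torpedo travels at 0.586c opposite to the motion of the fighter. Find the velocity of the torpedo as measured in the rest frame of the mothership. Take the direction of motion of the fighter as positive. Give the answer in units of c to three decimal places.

+0.670c

With v = 0.902 and u' = -0.586 (in units of c),
u = (u' + v)/(1 + u'v/c²):
u = (-0.586 + 0.902) / (1 + (-0.586)·0.902) = 0.3160/0.4714 = 0.6703
(Galilean addition would give +0.316c.)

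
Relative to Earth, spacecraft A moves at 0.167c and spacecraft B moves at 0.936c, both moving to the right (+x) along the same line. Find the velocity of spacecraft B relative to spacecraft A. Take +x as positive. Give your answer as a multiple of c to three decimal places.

β_A = 0.167, β_B = 0.936.
Transform to A's frame with the inverse velocity-addition law: u' = (u − v)/(1 − uv/c²), taking u = β_B and v = β_A.
u' = (0.936 − 0.167) / (1 − (0.167)(0.936)) = 0.7690/0.8437 = 0.9115.

+0.911c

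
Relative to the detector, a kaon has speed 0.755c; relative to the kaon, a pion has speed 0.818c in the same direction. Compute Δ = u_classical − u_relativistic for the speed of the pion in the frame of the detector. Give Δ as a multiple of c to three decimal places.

Galilean: u_cl = 0.818 + 0.755 = 1.5730.
Relativistic: u_rel = (0.818 + 0.755) / (1 + 0.818·0.755) = 1.5730/1.6176 = 0.9724.
Δ = 1.5730 − 0.9724 = 0.6006.
(The classical prediction exceeds c; the relativistic result does not.)

Δ = 0.601c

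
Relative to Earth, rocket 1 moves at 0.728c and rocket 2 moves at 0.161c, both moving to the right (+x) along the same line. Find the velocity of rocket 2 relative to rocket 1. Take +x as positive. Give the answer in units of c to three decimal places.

β_A = 0.728, β_B = 0.161.
Transform to A's frame with the inverse velocity-addition law: u' = (u − v)/(1 − uv/c²), taking u = β_B and v = β_A.
u' = (0.161 − 0.728) / (1 − (0.728)(0.161)) = -0.5670/0.8828 = -0.6423.

-0.642c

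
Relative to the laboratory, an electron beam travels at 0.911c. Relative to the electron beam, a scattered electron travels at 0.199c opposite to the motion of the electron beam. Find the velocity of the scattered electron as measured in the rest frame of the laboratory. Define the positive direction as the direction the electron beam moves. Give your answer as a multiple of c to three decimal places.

With v = 0.911 and u' = -0.199 (in units of c),
u = (u' + v)/(1 + u'v/c²):
u = (-0.199 + 0.911) / (1 + (-0.199)·0.911) = 0.7120/0.8187 = 0.8697
(Galilean addition would give +0.712c.)

+0.870c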